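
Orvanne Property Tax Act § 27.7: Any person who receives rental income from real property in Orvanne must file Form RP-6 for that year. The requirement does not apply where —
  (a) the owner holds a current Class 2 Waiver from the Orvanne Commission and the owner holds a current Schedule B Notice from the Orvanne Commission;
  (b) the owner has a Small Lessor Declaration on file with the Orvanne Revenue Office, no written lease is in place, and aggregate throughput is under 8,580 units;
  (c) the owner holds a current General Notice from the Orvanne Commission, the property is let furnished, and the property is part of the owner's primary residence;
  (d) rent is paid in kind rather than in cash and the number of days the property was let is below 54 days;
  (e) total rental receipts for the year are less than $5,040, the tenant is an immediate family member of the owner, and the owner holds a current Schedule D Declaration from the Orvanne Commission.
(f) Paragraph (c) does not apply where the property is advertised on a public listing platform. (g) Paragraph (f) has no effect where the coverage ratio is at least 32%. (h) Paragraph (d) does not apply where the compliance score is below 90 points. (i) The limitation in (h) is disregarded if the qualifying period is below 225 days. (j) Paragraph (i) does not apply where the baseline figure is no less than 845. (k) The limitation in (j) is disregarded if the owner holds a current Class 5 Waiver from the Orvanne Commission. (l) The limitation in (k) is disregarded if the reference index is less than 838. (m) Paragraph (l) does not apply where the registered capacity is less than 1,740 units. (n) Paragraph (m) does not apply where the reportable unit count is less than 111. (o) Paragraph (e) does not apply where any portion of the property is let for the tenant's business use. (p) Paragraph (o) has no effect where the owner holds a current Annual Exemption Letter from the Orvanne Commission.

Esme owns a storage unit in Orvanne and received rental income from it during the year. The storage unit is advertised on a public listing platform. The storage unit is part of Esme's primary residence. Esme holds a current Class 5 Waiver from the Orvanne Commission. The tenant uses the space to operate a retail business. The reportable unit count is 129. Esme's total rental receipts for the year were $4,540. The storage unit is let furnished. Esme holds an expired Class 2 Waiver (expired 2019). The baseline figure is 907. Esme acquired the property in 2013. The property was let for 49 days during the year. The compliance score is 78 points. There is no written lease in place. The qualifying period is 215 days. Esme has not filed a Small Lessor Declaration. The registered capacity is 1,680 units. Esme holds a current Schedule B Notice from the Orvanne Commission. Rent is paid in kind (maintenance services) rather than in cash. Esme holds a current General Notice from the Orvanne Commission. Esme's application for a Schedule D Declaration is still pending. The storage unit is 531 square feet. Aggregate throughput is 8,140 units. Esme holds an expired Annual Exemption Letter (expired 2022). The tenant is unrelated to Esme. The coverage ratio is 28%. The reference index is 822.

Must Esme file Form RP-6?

No — exception (d) applies; Esme is not required to file Form RP-6.

Exception (a) requires that the owner holds a current Class 2 Waiver from the Orvanne Commission; but the Class 2 Waiver is not current, so (a) is unavailable.
Exception (b) requires that the owner has a Small Lessor Declaration on file with the Orvanne Revenue Office; but no Small Lessor Declaration is on file, so (b) is unavailable.
Exception (c): a current General Notice is held; the property is let furnished; the storage unit is part of the primary residence — every condition holds. But: (f) operates — the property is publicly advertised. (g), which would lift (f), is not engaged — the coverage ratio is 28%, short of 32%. Exception (c) does not apply.
All of (d)'s requirements are met (rent is paid in kind; the number of days the property was let is 49 days, below the 54 days limit). Under paragraphs (h)–(n): (h) would limit (d) — the compliance score is 78 points, below the 90 points limit — but (i) sets (h) aside: (i) operates against (h): the qualifying period is 215 days, below the 225 days limit. (j) would limit (i) — the baseline figure is 907, meeting the 845 threshold — but (k) sets (j) aside: (k) operates — a current Class 5 Waiver is held. (l) would limit (k) — the reference index is 822, less than the 838 limit — but (m) sets (l) aside: (m) is triggered — the registered capacity is 1,680 units, less than the 1,740 units limit. (n) is not engaged (the reportable unit count is 129, not less than 111), so (m) stands. (d) remains available.
Exception (e) requires that the tenant is an immediate family member of the owner; but the tenant is unrelated to the owner, so (e) is unavailable.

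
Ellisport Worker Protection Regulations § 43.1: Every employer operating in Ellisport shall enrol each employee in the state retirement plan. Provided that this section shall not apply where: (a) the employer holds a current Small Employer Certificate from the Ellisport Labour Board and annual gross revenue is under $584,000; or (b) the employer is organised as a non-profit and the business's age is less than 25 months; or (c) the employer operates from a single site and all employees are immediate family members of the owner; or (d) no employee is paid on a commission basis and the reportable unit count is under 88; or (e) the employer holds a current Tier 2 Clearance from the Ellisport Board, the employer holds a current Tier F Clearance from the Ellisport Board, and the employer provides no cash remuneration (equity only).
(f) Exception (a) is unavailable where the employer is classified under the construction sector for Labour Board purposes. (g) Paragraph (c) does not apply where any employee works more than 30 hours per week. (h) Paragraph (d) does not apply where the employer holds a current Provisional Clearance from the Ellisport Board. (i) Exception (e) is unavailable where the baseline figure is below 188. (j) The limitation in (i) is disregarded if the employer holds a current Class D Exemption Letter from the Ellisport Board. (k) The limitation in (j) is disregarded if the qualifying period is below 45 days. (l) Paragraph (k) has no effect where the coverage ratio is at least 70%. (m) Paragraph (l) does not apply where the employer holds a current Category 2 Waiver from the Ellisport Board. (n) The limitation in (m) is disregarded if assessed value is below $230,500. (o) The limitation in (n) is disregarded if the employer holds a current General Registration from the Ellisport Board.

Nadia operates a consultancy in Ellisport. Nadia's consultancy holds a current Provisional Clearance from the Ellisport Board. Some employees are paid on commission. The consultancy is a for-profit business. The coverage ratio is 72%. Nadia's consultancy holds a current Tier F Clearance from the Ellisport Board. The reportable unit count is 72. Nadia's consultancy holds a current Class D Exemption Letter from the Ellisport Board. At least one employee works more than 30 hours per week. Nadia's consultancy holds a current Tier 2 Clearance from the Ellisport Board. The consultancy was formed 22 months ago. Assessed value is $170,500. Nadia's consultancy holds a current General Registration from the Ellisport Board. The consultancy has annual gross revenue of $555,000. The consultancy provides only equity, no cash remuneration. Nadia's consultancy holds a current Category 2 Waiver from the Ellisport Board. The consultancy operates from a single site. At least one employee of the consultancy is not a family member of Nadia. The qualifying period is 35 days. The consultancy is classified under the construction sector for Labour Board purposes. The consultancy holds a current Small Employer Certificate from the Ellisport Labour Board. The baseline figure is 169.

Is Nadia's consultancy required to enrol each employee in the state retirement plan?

Yes — Nadia's consultancy must enrol each employee in the state retirement plan.

Exception (a)'s conditions are all satisfied: a current Small Employer Certificate is held; annual gross revenue is $555,000, under the $584,000 limit. Turning to paragraph (f): (f) operates against (a): the consultancy is classified under the construction sector. Exception (a) does not apply.
Exception (b) requires that the employer is organised as a non-profit; but the employer is for-profit, so (b) is unavailable.
Exception (c) does not apply: at least one employee is not a family member.
Exception (d) does not apply: some employees are paid on commission.
Exception (e) is satisfied on its face — a current Tier 2 Clearance is held; a current Tier F Clearance is held; remuneration is equity-only. Turning to paragraphs (i)–(o): (i) is engaged — the baseline figure is 169, below the 188 limit. (j) would limit (i) — a current Class D Exemption Letter is held — but (k) sets (j) aside: (k) applies — the qualifying period is 35 days, below the 45 days limit. (l) is triggered (the coverage ratio is 72%, meeting the 70% threshold), but is set aside by (m): (m) operates against (l): a current Category 2 Waiver is held. (n) would limit (m) — assessed value is $170,500, below the $230,500 limit — but (o) sets (n) aside: (o) operates against (n): a current General Registration is held. (e) is therefore removed.
No exception is made out. Nadia's consultancy falls within the general rule.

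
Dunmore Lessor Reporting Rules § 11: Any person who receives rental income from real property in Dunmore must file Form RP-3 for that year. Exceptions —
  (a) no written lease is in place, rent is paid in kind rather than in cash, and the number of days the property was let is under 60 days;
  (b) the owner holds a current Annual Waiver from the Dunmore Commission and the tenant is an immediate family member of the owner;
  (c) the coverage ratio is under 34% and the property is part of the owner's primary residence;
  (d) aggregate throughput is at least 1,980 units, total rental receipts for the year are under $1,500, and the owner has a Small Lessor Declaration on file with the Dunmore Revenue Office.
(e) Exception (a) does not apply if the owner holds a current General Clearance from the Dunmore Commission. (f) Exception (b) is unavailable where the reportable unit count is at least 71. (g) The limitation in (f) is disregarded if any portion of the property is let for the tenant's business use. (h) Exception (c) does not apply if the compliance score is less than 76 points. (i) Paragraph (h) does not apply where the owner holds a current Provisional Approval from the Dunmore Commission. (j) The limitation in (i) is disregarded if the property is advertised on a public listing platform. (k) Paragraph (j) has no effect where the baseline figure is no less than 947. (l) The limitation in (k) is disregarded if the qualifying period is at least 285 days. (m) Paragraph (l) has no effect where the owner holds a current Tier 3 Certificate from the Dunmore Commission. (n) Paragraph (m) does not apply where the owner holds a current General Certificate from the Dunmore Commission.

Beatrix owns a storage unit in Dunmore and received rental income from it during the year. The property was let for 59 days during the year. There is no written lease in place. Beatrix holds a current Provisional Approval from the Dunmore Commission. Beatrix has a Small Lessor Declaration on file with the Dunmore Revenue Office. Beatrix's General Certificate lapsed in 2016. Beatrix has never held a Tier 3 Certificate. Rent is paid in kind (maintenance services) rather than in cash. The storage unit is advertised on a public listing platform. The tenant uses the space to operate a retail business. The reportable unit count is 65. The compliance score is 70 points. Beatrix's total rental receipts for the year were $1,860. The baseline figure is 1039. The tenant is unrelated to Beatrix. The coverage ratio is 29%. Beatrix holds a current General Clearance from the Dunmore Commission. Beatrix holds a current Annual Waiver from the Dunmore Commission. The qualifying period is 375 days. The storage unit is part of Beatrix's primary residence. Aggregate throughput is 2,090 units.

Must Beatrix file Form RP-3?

Yes — Beatrix must file Form RP-3.

Exception (a)'s conditions are all satisfied: there is no written lease; rent is paid in kind; the number of days the property was let is 59 days, under the 60 days limit. However, paragraph (e) must be considered: (e) operates against (a): a current General Clearance is held. Exception (a) does not apply.
Exception (b) does not apply: the tenant is unrelated to the owner.
Exception (c)'s conditions are all satisfied: the coverage ratio is 29%, under the 34% limit; the storage unit is part of the primary residence. Turning to paragraphs (h)–(n): (h) operates — the compliance score is 70 points, less than the 76 points limit. (i) is triggered (a current Provisional Approval is held), but is set aside by (j): (j) is engaged — the property is publicly advertised. (k) would limit (j) — the baseline figure is 1,039, meeting the 947 threshold — but (l) sets (k) aside: (l) operates against (k): the qualifying period is 375 days, meeting the 285 days threshold. (m) is not triggered (no current Tier 3 Certificate is held), so (l) stands. So (c) is unavailable.
Exception (d) fails — total rental receipts for the year are $1,860, not under $1,500.
No exception is made out. Beatrix falls within the general rule.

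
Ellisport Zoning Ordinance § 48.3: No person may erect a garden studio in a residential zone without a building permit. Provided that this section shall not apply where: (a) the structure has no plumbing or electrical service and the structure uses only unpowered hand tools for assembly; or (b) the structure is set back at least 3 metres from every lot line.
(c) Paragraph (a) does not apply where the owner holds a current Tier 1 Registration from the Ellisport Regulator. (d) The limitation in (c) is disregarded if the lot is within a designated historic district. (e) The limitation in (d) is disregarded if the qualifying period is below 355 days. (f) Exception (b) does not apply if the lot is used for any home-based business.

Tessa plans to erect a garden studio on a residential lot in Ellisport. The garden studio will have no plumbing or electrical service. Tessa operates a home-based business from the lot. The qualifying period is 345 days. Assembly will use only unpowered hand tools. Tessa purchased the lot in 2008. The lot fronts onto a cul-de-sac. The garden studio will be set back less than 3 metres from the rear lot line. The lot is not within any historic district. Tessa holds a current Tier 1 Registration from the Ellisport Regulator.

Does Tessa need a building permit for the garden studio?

All of (a)'s requirements are met (there is no plumbing or electrical service; assembly uses only hand tools). Turning to paragraphs (c)–(e): (c) applies — a current Tier 1 Registration is held. (d), which would lift (c), is not engaged — the lot is not in a historic district. Exception (a) does not apply.
Exception (b) does not apply: the rear setback is under 3 m.
Every exception is unavailable, so the rule governs.

Yes — Tessa must obtain a building permit.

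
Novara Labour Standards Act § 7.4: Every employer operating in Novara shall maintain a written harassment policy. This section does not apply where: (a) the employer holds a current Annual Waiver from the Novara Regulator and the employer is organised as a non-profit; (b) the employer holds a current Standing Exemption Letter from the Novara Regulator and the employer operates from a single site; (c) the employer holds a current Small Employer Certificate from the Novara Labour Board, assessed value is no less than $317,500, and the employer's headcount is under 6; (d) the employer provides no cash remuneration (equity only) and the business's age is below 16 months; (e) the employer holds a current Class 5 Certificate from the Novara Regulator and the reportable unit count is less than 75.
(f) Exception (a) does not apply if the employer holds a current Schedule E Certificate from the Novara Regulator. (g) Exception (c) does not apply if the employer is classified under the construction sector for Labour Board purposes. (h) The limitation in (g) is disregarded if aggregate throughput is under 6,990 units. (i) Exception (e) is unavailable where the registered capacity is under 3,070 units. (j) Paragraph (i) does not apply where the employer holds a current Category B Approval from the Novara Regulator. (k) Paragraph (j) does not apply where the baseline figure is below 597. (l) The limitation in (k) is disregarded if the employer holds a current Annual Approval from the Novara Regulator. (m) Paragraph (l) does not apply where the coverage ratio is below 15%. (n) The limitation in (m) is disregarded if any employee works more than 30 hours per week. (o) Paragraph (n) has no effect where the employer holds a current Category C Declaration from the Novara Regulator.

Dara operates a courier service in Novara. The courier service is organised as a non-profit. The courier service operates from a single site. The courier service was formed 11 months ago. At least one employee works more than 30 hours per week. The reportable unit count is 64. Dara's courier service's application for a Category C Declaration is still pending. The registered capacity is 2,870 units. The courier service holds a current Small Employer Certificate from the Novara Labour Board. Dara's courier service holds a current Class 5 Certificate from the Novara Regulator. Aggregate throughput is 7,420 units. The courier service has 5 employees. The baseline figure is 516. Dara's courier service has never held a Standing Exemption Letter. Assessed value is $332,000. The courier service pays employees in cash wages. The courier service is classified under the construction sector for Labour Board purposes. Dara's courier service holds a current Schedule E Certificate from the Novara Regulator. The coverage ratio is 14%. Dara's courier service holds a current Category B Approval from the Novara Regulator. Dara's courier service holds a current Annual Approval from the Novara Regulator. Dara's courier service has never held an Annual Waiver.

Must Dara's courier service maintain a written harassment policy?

Exception (a) requires that the employer holds a current Annual Waiver from the Novara Regulator; but there is no Annual Waiver in force, so (a) is unavailable.
Exception (b) does not apply: there is no Standing Exemption Letter in force.
Exception (c)'s conditions are all satisfied: a current Small Employer Certificate is held; assessed value is $332,000, meeting the $317,500 threshold; the employer's headcount is 5, under the 6 limit. However, paragraphs (g)–(h) must be considered: (g) operates against (c): the courier service is classified under the construction sector. (h) does not operate here (aggregate throughput is 7,420 units, not under 6,990 units), so (g) stands. So (c) is unavailable.
Exception (d) fails — employees are paid cash wages.
Exception (e) is satisfied on its face — a current Class 5 Certificate is held; the reportable unit count is 64, less than the 75 limit. Considering the limiting provisions: (i) applies (the registered capacity is 2,870 units, under the 3,070 units limit), but is displaced by (j): (j) is triggered — a current Category B Approval is held. (k) would limit (j) — the baseline figure is 516, below the 597 limit — but (l) sets (k) aside: (l) applies — a current Annual Approval is held. (m) would limit (l) — the coverage ratio is 14%, below the 15% limit — but (n) sets (m) aside: (n) is triggered — at least one employee exceeds 30 hours/week. (o) is not engaged (the Category C Declaration is not current), so (n) stands. So (e) applies.

No — exception (e) applies; Dara's courier service is not required to maintain a written harassment policy.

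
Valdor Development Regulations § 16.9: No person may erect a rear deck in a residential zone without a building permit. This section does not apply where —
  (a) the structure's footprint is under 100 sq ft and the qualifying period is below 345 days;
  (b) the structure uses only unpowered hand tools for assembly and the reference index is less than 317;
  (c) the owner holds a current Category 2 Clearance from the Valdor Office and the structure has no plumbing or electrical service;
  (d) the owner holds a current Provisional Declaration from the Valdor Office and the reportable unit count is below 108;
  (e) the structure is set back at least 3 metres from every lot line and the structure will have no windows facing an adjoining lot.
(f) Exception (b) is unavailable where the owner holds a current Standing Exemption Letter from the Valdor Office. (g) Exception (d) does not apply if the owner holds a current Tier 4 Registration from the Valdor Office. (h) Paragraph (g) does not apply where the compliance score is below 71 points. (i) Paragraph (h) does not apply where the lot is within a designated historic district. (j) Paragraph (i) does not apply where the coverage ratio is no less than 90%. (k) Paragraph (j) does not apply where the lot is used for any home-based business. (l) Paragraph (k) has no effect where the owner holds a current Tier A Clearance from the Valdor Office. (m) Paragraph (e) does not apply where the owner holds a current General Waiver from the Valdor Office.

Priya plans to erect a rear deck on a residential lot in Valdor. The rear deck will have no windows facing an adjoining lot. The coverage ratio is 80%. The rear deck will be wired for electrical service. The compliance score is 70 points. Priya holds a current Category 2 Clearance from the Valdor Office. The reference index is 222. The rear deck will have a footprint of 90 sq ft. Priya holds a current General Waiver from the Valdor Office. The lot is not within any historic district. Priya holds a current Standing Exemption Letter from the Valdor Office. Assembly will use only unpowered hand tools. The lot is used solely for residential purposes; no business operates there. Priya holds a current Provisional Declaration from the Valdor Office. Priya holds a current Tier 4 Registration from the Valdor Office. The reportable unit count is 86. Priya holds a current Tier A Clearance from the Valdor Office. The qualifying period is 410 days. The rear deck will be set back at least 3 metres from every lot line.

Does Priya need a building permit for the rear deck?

No — exception (d) applies; Priya does not need a building permit.

Exception (a) fails — the qualifying period is 410 days, not below 345 days.
All of (b)'s requirements are met (assembly uses only hand tools; the reference index is 222, less than the 317 limit). But applying paragraph (f): (f) operates against (b): a current Standing Exemption Letter is held. (b) is therefore removed.
Exception (c) fails — electrical service is planned.
All of (d)'s requirements are met (a current Provisional Declaration is held; the reportable unit count is 86, below the 108 limit). As to paragraphs (g)–(l): (g) would limit (d) — a current Tier 4 Registration is held — but (h) sets (g) aside: (h) operates against (g): the compliance score is 70 points, below the 71 points limit. (i) is not engaged (the lot is not in a historic district), so (h) stands. (d) remains available.
Exception (e)'s conditions are all satisfied: the setback is at least 3 m on every side; no windows face an adjoining lot. But applying paragraph (m): (m) operates against (e): a current General Waiver is held. Exception (e) does not apply.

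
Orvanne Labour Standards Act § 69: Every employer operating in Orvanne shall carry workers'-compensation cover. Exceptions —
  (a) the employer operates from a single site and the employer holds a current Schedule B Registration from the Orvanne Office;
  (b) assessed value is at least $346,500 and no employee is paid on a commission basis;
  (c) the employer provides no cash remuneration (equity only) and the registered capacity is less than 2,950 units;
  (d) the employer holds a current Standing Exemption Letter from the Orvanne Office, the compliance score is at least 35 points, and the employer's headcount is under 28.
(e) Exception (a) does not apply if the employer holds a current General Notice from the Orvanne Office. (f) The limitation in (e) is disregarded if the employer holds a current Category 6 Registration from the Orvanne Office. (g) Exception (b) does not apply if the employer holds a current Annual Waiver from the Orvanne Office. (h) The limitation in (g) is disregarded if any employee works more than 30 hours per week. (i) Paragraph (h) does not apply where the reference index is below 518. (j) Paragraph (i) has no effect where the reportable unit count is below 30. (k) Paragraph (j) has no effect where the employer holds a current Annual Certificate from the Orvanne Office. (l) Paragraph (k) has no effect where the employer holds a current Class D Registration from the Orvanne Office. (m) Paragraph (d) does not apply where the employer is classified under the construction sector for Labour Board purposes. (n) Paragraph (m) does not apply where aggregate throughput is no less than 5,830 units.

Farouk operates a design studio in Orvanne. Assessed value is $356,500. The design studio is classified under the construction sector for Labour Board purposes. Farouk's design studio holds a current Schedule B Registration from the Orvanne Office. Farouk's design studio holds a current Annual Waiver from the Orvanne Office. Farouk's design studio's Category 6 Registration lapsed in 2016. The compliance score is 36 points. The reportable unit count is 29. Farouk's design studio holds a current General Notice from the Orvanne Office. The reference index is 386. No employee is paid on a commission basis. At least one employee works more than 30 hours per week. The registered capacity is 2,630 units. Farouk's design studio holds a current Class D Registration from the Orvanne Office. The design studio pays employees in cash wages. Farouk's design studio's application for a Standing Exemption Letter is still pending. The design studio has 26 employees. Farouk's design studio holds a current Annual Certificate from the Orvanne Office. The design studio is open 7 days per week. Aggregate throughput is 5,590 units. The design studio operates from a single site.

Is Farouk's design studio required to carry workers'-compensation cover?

No — exception (b) applies; Farouk's design studio is not required to carry workers'-compensation cover.

Exception (a)'s conditions are all satisfied: the employer operates from a single site; a current Schedule B Registration is held. Turning to paragraphs (e)–(f): (e) is engaged — a current General Notice is held. (f), which would lift (e), does not operate here — no current Category 6 Registration is held. Exception (a) does not apply.
All of (b)'s requirements are met (assessed value is $356,500, meeting the $346,500 threshold; no employee is paid on commission). Under paragraphs (g)–(l): (g) is triggered (a current Annual Waiver is held), but is overridden by (h): (h) operates against (g): at least one employee exceeds 30 hours/week. (i) would limit (h) — the reference index is 386, below the 518 limit — but (j) sets (i) aside: (j) is engaged — the reportable unit count is 29, below the 30 limit. (k) is triggered (a current Annual Certificate is held), but is itself disapplied by (l): (l) is engaged — a current Class D Registration is held. (b) remains available.
Exception (c) fails — employees are paid cash wages.
Exception (d) fails — the Standing Exemption Letter is not current.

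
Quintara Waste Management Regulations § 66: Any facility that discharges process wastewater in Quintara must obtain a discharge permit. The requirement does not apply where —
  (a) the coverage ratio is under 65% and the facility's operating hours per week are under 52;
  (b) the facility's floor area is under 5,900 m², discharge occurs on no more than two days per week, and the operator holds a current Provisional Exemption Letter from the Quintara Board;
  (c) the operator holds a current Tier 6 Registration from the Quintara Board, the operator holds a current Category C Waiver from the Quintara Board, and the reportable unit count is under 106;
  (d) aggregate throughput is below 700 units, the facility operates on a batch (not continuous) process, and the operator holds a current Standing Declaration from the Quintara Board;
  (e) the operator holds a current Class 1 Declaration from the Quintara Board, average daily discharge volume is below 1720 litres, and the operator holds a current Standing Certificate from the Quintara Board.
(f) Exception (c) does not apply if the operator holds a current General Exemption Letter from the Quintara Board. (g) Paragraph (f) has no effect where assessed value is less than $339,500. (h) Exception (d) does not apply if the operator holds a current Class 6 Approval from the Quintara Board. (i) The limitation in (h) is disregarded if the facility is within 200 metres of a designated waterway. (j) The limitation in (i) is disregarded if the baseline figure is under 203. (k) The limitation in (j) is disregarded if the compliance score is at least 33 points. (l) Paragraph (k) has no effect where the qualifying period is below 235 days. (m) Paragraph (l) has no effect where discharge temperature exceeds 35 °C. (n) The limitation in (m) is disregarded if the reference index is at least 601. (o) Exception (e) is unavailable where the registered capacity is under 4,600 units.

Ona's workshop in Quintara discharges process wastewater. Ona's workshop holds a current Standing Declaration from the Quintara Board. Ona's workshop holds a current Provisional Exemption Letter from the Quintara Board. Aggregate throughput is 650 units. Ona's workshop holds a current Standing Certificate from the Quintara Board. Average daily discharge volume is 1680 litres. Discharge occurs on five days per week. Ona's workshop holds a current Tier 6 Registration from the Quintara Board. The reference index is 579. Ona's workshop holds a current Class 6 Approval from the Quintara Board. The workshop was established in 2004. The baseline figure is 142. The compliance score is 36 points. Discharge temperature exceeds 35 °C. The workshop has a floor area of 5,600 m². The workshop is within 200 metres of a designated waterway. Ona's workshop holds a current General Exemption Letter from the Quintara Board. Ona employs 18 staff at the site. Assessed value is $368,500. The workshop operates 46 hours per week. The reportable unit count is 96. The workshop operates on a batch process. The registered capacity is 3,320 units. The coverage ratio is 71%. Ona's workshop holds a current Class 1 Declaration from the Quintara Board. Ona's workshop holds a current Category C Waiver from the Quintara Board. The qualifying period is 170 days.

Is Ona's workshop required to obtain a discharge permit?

Exception (a) does not apply: the coverage ratio is 71%, not under 65%.
Exception (b) requires that discharge occurs on no more than two days per week; but discharge occurs on five days per week, so (b) is unavailable.
All of (c)'s requirements are met (a current Tier 6 Registration is held; a current Category C Waiver is held; the reportable unit count is 96, under the 106 limit). But: (f) is engaged — a current General Exemption Letter is held. (g), which would lift (f), does not operate here — assessed value is $368,500, not less than $339,500. (c) is therefore removed.
Exception (d)'s conditions are all satisfied: aggregate throughput is 650 units, below the 700 units limit; the facility operates on a batch process; a current Standing Declaration is held. Considering the limiting provisions: (h) applies (a current Class 6 Approval is held), but is overridden by (i): (i) operates against (h): the workshop is within 200 m of a designated waterway. (j) operates (the baseline figure is 142, under the 203 limit), but is set aside by (k): (k) applies — the compliance score is 36 points, meeting the 33 points threshold. (l) would limit (k) — the qualifying period is 170 days, below the 235 days limit — but (m) sets (l) aside: (m) operates against (l): discharge temperature exceeds 35 °C. (n) is not engaged (the reference index is 579, short of 601), so (m) stands. Exception (d) stands.
All of (e)'s requirements are met (a current Class 1 Declaration is held; average daily discharge volume is 1680 litres, below the 1720 litres limit; a current Standing Certificate is held). However, paragraph (o) must be considered: (o) applies — the registered capacity is 3,320 units, under the 4,600 units limit. So (e) is unavailable.

No — exception (d) applies; Ona's workshop is not required to obtain a discharge permit.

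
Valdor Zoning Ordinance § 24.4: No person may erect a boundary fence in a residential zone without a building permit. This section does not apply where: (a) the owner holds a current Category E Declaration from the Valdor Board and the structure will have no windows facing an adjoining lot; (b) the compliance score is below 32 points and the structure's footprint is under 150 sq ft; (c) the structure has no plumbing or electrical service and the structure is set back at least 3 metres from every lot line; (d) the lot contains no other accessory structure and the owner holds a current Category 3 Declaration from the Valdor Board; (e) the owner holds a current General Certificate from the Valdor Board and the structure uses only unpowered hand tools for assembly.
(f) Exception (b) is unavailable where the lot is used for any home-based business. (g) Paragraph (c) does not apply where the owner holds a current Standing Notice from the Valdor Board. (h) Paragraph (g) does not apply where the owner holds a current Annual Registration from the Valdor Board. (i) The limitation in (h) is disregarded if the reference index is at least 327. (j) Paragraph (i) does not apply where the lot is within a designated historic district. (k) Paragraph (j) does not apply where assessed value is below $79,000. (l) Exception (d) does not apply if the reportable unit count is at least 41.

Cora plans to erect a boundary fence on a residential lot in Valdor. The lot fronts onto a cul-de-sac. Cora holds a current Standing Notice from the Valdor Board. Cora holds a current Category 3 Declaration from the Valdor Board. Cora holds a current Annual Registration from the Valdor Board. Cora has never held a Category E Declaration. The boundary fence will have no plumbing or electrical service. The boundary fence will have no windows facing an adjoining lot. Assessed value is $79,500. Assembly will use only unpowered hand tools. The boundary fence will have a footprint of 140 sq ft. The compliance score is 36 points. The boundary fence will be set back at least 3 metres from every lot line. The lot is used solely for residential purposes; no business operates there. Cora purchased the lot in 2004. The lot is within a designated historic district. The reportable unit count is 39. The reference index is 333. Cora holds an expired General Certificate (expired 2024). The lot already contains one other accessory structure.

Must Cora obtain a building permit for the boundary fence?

No — exception (c) applies; Cora does not need a building permit.

Exception (a) requires that the owner holds a current Category E Declaration from the Valdor Board; but there is no Category E Declaration in force, so (a) is unavailable.
Exception (b) does not apply: the compliance score is 36 points, not below 32 points.
Exception (c) is satisfied on its face — there is no plumbing or electrical service; the setback is at least 3 m on every side. Applying paragraphs (g)–(k): (g) would limit (c) — a current Standing Notice is held — but (h) sets (g) aside: (h) operates — a current Annual Registration is held. (i) would limit (h) — the reference index is 333, meeting the 327 threshold — but (j) sets (i) aside: (j) operates against (i): the lot is in a historic district. (k) is inapplicable (assessed value is $79,500, not below $79,000), so (j) stands. Exception (c) stands.
Exception (d) requires that the lot contains no other accessory structure; but the lot already has another accessory structure, so (d) is unavailable.
Exception (e) requires that the owner holds a current General Certificate from the Valdor Board; but the General Certificate is not current, so (e) is unavailable.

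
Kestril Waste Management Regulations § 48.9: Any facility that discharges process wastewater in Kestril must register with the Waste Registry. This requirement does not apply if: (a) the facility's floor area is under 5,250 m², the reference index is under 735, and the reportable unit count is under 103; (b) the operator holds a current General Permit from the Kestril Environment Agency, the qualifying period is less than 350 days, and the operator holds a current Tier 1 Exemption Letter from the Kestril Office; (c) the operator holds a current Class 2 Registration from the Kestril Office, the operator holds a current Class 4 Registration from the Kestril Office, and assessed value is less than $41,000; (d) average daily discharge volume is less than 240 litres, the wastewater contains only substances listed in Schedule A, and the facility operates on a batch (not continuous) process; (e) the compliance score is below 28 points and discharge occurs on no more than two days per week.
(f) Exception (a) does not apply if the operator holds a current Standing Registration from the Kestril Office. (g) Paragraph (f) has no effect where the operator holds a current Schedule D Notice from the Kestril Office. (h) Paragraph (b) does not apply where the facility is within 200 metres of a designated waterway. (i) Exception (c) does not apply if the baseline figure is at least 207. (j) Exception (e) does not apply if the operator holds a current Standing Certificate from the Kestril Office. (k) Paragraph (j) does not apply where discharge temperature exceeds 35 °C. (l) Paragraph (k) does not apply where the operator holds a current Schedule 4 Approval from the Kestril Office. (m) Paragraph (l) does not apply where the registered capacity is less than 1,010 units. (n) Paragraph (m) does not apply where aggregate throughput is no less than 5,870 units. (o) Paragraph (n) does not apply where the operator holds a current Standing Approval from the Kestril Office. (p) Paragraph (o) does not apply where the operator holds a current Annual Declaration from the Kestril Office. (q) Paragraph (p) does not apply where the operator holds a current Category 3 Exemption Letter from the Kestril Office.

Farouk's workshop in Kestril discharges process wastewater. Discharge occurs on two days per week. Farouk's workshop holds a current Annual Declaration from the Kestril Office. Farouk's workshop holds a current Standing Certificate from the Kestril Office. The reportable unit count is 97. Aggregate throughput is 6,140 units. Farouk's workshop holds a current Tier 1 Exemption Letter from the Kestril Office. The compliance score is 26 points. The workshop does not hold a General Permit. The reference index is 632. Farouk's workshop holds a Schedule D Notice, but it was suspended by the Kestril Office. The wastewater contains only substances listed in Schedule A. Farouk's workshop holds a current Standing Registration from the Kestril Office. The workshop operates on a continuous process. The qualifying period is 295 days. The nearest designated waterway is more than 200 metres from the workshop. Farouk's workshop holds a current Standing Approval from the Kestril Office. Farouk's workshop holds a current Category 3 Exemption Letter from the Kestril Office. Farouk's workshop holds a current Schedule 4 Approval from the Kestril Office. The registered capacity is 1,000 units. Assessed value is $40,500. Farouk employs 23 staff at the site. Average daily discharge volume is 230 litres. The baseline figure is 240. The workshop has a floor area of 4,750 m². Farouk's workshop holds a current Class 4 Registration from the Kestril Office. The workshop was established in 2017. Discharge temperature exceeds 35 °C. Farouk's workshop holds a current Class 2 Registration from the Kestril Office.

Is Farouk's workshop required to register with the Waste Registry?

Exception (a)'s conditions are all satisfied: the facility's floor area is 4,750 m², under the 5,250 m² limit; the reference index is 632, under the 735 limit; the reportable unit count is 97, under the 103 limit. But applying paragraphs (f)–(g): (f) operates — a current Standing Registration is held. (g) does not operate here (there is no Schedule D Notice in force), so (f) stands. So (a) is unavailable.
Exception (b) requires that the operator holds a current General Permit from the Kestril Environment Agency; but no General Permit is held, so (b) is unavailable.
Exception (c)'s conditions are all satisfied: a current Class 2 Registration is held; a current Class 4 Registration is held; assessed value is $40,500, less than the $41,000 limit. But applying paragraph (i): (i) operates against (c): the baseline figure is 240, meeting the 207 threshold. So (c) is unavailable.
Exception (d) requires that the facility operates on a batch (not continuous) process; but the facility operates on a continuous process, so (d) is unavailable.
Exception (e): the compliance score is 26 points, below the 28 points limit; discharge occurs on no more than two days per week — every condition holds. Considering the limiting provisions: (j) is triggered (a current Standing Certificate is held), but is overridden by (k): (k) operates against (j): discharge temperature exceeds 35 °C. (l) applies (a current Schedule 4 Approval is held), but is itself disapplied by (m): (m) operates against (l): the registered capacity is 1,000 units, less than the 1,010 units limit. (n) is engaged (aggregate throughput is 6,140 units, meeting the 5,870 units threshold), but yields to (o): (o) operates — a current Standing Approval is held. (p) would limit (o) — a current Annual Declaration is held — but (q) sets (p) aside: (q) operates — a current Category 3 Exemption Letter is held. Exception (e) stands.

No — exception (e) applies; Farouk's workshop is not required to register with the Waste Registry.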